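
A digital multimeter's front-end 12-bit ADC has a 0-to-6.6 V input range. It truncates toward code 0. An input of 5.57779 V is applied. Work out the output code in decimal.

code 3461

With 4096 levels over 6.6 V, one step is 1.611 mV.
Input sits at 3461.610 steps above V_low.
⌊·⌋(3461.610) = 3461.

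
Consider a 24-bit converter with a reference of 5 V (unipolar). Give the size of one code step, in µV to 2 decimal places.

Full-scale span = 5 V.
LSB = 5 / 2^24 = 5 / 16777216 = 2.98023e-07 V = 0.30 µV.

0.30 µV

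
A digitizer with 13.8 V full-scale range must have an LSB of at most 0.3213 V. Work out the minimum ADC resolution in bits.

6 bits

Number of steps required ≥ 13.8 V / 0.3213 V = 42.95.
Need 2^N ≥ 42.95; 2^5 = 32, 2^6 = 64.
Minimum N = 6.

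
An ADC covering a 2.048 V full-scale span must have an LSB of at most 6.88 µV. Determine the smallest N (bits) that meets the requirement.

19 bits

Number of steps required ≥ 2.048 V / 6.88 µV = 297674.42.
Need 2^N ≥ 297674.42; 2^18 = 262144, 2^19 = 524288.
Minimum N = 19.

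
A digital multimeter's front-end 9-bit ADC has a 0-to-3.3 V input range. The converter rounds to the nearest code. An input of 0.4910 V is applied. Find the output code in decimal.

LSB = 3.3 V / 512 = 6.445 mV.
(0.4910 − 0) / 0.00644531 = 76.179 LSBs.
Round → code 76.

code 76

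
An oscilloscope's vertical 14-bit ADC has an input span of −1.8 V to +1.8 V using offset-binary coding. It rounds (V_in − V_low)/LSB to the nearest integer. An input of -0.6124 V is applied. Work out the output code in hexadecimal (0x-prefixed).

code 0x151D (decimal 5405)

Full-scale span = 3.6 V; LSB = 3.6/2^14 = 219.73 µV.
(-0.6124 − (−1.8)) / 0.000219727 = 5404.900 LSBs.
So the output code is 5405.
In hexadecimal (0x-prefixed): 0x151D.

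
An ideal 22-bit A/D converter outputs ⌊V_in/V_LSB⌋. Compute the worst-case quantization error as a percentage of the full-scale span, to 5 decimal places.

0.00002 %

Truncating → worst-case error = 1 LSB = V_FS/2^22, so 100/4194304 = 2.38419e-05 % of full scale.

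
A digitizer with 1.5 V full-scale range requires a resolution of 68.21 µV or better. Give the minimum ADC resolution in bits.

15 bits

Number of steps required ≥ 1.5 V / 68.21 µV = 21990.91.
Need 2^N ≥ 21990.91; 2^14 = 16384, 2^15 = 32768.
Minimum N = 15.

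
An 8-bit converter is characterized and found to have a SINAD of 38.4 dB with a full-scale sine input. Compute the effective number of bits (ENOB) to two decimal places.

ENOB = (SINAD − 1.76) / 6.02 = (38.4 − 1.76)/6.02 = 6.086.

6.09 bits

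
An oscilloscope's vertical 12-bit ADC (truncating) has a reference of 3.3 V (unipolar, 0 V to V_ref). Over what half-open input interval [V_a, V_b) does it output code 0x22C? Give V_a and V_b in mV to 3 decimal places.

LSB = 3.3/2^12 = 0.806 mV.
Code 0x22C = 556 decimal.
V_a = V_low + 556·LSB = 0.447949 V; V_b = V_low + 557·LSB = 0.448755 V.

[447.949 mV, 448.755 mV)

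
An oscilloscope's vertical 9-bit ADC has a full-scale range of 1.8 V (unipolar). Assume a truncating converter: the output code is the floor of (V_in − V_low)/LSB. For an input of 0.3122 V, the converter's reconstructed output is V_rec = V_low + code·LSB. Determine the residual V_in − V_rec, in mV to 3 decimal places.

LSB = 1.8/2^9 = 3.516 mV.
Scaled input = 88.8036 LSBs, so code = 88.
V_rec = 0 + 88·0.00351563 = 0.309375 V.
Difference: 0.002825 V → 2.825 mV.

2.825 mV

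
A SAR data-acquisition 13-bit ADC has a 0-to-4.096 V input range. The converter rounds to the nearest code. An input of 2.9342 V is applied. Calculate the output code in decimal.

code 5868

LSB = 4.096 V / 8192 = 0.500 mV.
Input sits at 5868.400 steps above V_low.
round(5868.400) = 5868.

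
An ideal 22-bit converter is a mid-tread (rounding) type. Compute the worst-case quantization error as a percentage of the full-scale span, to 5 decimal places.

Rounding → worst-case error = ½ LSB = V_FS/2^23, so 100/8388608 = 1.19209e-05 % of full scale.

0.00001 %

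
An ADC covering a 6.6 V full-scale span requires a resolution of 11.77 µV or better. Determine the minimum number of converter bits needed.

Number of steps required ≥ 6.6 V / 11.77 µV = 560747.66.
Need 2^N ≥ 560747.66; 2^19 = 524288, 2^20 = 1048576.
Minimum N = 20.

20 bits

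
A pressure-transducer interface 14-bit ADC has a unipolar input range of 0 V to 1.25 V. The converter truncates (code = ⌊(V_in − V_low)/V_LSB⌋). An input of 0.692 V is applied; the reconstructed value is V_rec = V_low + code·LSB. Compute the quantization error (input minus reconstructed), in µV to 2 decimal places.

LSB = 1.25/2^14 = 76.29 µV.
Scaled input = 9070.1824 LSBs, so code = 9070.
V_rec = 0 + 9070·7.62939e-05 = 0.69198608 V.
Error = 0.692 − 0.69198608 = 1.3916e-05 V = 13.92 µV.

13.92 µV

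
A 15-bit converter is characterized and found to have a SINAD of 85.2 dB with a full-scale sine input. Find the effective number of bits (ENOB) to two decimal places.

13.86 bits

ENOB = (SINAD − 1.76) / 6.02 = (85.2 − 1.76)/6.02 = 13.860.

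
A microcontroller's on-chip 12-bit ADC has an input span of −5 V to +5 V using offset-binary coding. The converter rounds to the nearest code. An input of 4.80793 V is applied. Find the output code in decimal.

With 4096 levels over 10 V, one step is 2.441 mV.
(4.80793 − (−5)) / 0.00244141 = 4017.328 LSBs.
Round → code 4017.

code 4017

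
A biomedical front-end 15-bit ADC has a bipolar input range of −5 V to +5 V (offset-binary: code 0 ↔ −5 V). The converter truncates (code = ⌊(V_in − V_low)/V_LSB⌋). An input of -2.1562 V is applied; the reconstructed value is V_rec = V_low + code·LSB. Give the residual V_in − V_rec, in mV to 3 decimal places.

LSB = 10/2^15 = 305.18 µV.
(-2.1562 − (−5))/0.000305176 = 9318.5638; ⌊·⌋ gives code 9318.
Reconstructed: -2.1563721 V.
V_in − V_rec = 0.00017207 V = 0.172 mV.

0.172 mV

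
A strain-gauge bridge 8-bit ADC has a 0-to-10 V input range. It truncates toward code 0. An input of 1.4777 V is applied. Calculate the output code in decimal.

Full-scale span = 10 V; LSB = 10/2^8 = 39.062 mV.
(V_in − V_low)/LSB = (1.4777 − 0) / 0.0390625 = 37.829.
So the output code is 37.

code 37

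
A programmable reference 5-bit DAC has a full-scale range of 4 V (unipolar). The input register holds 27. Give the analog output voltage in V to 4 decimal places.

3.3750 V

LSB = 4 V / 2^5 = 125.000 mV.
V_out = 0 + 27 × 0.125 V = 3.375 V.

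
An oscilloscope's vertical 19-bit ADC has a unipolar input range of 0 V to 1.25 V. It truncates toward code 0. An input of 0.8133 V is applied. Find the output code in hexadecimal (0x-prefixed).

code 0x53482 (decimal 341122)

Full-scale span = 1.25 V; LSB = 1.25/2^19 = 2.38 µV.
(V_in − V_low)/LSB = (0.8133 − 0) / 2.38419e-06 = 341122.744.
So the output code is 341122.
In hexadecimal (0x-prefixed): 0x53482.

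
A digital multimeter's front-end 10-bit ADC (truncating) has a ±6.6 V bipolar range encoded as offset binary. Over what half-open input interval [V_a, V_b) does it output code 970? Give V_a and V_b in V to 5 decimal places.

LSB = 13.2/2^10 = 12.891 mV.
V_a = V_low + 970·LSB = 5.90391 V; V_b = V_low + 971·LSB = 5.9168 V.

[5.90391 V, 5.91680 V)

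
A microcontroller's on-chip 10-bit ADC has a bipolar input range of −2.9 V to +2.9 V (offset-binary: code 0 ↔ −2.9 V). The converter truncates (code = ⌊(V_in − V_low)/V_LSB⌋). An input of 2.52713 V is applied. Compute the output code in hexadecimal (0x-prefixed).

code 0x3BE (decimal 958)

Full-scale span = 5.8 V; LSB = 5.8/2^10 = 5.664 mV.
(V_in − V_low)/LSB = (2.52713 − (−2.9)) / 0.00566406 = 958.169.
⌊·⌋(958.169) = 958.
In hexadecimal (0x-prefixed): 0x3BE.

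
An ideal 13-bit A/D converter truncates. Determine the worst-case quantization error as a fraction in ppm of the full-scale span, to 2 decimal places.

Truncating → worst-case error = 1 LSB = V_FS/2^13, so 1e+06/8192 = 122.07 ppm of full scale.

122.07 ppm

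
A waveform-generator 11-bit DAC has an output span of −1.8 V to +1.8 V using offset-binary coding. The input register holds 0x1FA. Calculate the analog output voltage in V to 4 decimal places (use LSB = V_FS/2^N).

-0.9105 V

LSB = 3.6 V / 2^11 = 1.758 mV.
Code 0x1FA = 506 decimal.
V_out = (−1.8) + 506 × 0.00175781 V = -0.910547 V.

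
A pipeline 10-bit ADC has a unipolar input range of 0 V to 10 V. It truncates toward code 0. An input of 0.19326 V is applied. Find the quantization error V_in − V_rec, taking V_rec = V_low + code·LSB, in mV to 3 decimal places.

7.713 mV

One LSB is 10 V / 1024 = 9.766 mV.
(0.19326 − 0)/0.00976562 = 19.7898; ⌊·⌋ gives code 19.
V_rec = 0 + 19·0.00976562 = 0.18554688 V.
Error = 0.19326 − 0.18554688 = 0.00771313 V = 7.713 mV.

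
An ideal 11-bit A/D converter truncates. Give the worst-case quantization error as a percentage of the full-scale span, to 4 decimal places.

0.0488 %

Truncating → worst-case error = 1 LSB = V_FS/2^11, so 100/2048 = 0.0488281 % of full scale.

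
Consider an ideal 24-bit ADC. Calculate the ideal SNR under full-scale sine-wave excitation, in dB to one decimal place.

SNR ≈ 6.02·N + 1.76 dB = 6.02·24 + 1.76 = 146.24 dB.

146.2 dB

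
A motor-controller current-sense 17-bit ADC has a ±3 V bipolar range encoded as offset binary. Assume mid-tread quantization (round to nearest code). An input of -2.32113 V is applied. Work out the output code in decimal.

Full-scale span = 6 V; LSB = 6/2^17 = 45.78 µV.
(V_in − V_low)/LSB = (-2.32113 − (−3)) / 4.57764e-05 = 14830.141.
So the output code is 14830.

code 14830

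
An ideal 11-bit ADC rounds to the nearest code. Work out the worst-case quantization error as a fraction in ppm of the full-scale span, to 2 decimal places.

Rounding → worst-case error = ½ LSB = V_FS/2^12, so 1e+06/4096 = 244.141 ppm of full scale.

244.14 ppm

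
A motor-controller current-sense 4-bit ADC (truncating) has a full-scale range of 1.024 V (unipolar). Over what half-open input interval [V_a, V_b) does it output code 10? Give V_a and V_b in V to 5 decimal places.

LSB = 1.024/2^4 = 64.000 mV.
V_a = V_low + 10·LSB = 0.64 V; V_b = V_low + 11·LSB = 0.704 V.

[0.64000 V, 0.70400 V)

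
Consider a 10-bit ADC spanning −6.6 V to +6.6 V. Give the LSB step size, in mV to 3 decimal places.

Full-scale span = 13.2 V.
LSB = 13.2 / 2^10 = 13.2 / 1024 = 0.0128906 V = 12.891 mV.

12.891 mV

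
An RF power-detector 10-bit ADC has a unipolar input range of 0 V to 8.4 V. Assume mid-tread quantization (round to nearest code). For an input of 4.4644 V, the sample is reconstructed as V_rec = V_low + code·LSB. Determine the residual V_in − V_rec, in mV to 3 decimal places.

LSB = 8.4/2^10 = 8.203 mV.
(V_in − V_low)/LSB = (4.4644 − 0)/0.00820313 = 544.2316 → code 544 (round).
V_rec = 0 + 544·0.00820313 = 4.4625 V.
Difference: 0.0019 V → 1.900 mV.

1.900 mV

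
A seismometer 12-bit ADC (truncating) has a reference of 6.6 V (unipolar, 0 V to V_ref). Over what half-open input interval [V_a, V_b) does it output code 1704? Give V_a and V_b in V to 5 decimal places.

[2.74570 V, 2.74731 V)

LSB = 6.6/2^12 = 1.611 mV.
V_a = V_low + 1704·LSB = 2.7457 V; V_b = V_low + 1705·LSB = 2.74731 V.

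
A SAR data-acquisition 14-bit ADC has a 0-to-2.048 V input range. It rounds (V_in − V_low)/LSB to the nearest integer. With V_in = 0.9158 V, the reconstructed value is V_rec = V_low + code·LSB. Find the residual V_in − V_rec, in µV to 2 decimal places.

50.00 µV

LSB = 2.048/2^14 = 125.00 µV.
Scaled input = 7326.4000 LSBs, so code = 7326.
V_rec = 0 + 7326·0.000125 = 0.91575 V.
Difference: 5e-05 V → 50.00 µV.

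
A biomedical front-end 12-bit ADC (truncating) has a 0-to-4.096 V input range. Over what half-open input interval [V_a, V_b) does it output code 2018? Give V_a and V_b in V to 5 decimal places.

LSB = 4.096/2^12 = 1.000 mV.
V_a = V_low + 2018·LSB = 2.018 V; V_b = V_low + 2019·LSB = 2.019 V.

[2.01800 V, 2.01900 V)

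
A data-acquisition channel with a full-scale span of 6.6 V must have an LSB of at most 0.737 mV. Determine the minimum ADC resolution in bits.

14 bits

Number of steps required ≥ 6.6 V / 0.737 mV = 8955.22.
Need 2^N ≥ 8955.22; 2^13 = 8192, 2^14 = 16384.
Minimum N = 14.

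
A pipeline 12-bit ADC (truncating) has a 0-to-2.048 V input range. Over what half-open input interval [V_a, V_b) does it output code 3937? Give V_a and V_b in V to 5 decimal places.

[1.96850 V, 1.96900 V)

LSB = 2.048/2^12 = 0.500 mV.
V_a = V_low + 3937·LSB = 1.9685 V; V_b = V_low + 3938·LSB = 1.969 V.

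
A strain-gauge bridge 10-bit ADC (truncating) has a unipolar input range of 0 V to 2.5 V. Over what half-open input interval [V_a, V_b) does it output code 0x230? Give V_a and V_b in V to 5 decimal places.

LSB = 2.5/2^10 = 2.441 mV.
Code 0x230 = 560 decimal.
V_a = V_low + 560·LSB = 1.36719 V; V_b = V_low + 561·LSB = 1.36963 V.

[1.36719 V, 1.36963 V)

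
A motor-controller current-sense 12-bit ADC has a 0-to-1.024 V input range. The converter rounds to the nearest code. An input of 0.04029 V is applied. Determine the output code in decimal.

With 4096 levels over 1.024 V, one step is 250.00 µV.
(0.04029 − 0) / 0.00025 = 161.160 LSBs.
Round → code 161.

code 161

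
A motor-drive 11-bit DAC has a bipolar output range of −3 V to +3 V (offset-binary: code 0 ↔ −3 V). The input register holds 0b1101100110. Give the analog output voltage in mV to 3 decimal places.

LSB = 6 V / 2^11 = 2.930 mV.
Code 0b1101100110 = 870 decimal.
V_out = (−3) + 870 × 0.00292969 V = -0.451172 V.
= -451.172 mV.

-451.172 mV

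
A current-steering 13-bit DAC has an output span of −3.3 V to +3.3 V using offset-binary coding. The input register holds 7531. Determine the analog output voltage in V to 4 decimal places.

2.7675 V

LSB = 6.6 V / 2^13 = 0.806 mV.
V_out = (−3.3) + 7531 × 0.000805664 V = 2.76746 V.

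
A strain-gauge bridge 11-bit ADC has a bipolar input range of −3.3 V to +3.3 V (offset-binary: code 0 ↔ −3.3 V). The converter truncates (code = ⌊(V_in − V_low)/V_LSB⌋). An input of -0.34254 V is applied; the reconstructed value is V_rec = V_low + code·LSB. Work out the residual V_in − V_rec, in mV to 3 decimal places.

Step size: 6.6 V ÷ 2^11 = 3.223 mV.
Scaled input = 917.7088 LSBs, so code = 917.
Code 917 maps back to (−3.3) + 917×0.00322266 V = -0.34482422 V.
Difference: 0.00228422 V → 2.284 mV.

2.284 mV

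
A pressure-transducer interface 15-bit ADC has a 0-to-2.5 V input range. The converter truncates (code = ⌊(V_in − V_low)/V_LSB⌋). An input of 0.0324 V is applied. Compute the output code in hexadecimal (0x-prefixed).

Full-scale span = 2.5 V; LSB = 2.5/2^15 = 76.29 µV.
(V_in − V_low)/LSB = (0.0324 − 0) / 7.62939e-05 = 424.673.
So the output code is 424.
In hexadecimal (0x-prefixed): 0x1A8.

code 0x1A8 (decimal 424)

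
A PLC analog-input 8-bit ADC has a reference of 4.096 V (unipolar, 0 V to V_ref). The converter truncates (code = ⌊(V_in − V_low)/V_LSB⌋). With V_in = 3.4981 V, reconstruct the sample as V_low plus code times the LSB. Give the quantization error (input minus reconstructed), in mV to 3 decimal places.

LSB = 4.096/2^8 = 16.000 mV.
Scaled input = 218.6312 LSBs, so code = 218.
V_rec = 0 + 218·0.016 = 3.488 V.
V_in − V_rec = 0.0101 V = 10.100 mV.

10.100 mV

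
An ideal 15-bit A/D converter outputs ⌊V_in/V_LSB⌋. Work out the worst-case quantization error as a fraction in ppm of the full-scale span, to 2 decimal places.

Truncating → worst-case error = 1 LSB = V_FS/2^15, so 1e+06/32768 = 30.5176 ppm of full scale.

30.52 ppm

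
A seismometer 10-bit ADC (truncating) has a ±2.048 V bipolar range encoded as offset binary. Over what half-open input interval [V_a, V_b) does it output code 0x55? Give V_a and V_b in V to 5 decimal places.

[-1.70800 V, -1.70400 V)

LSB = 4.096/2^10 = 4.000 mV.
Code 0x55 = 85 decimal.
V_a = V_low + 85·LSB = -1.708 V; V_b = V_low + 86·LSB = -1.704 V.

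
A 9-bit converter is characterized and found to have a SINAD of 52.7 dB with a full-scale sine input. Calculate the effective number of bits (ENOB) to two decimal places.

8.46 bits

ENOB = (SINAD − 1.76) / 6.02 = (52.7 − 1.76)/6.02 = 8.462.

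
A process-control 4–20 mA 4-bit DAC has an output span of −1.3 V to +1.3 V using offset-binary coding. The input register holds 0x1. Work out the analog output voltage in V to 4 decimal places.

-1.1375 V

LSB = 2.6 V / 2^4 = 162.500 mV.
Code 0x1 = 1 decimal.
V_out = (−1.3) + 1 × 0.1625 V = -1.1375 V.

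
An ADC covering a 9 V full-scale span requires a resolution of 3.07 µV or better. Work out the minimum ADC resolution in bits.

Number of steps required ≥ 9 V / 3.07 µV = 2931596.09.
Need 2^N ≥ 2931596.09; 2^21 = 2097152, 2^22 = 4194304.
Minimum N = 22.

22 bits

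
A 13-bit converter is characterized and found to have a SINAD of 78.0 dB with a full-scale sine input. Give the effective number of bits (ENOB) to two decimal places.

12.66 bits

ENOB = (SINAD − 1.76) / 6.02 = (78.0 − 1.76)/6.02 = 12.664.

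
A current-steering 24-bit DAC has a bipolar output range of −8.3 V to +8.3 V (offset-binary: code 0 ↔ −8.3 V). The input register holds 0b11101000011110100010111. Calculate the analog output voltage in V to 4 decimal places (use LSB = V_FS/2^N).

-0.7627 V

LSB = 16.6 V / 2^24 = 0.99 µV.
Code 0b11101000011110100010111 = 7617815 decimal.
V_out = (−8.3) + 7617815 × 9.89437e-07 V = -0.762651 V.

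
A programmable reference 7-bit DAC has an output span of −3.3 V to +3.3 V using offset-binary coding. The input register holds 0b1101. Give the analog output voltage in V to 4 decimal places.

-2.6297 V

LSB = 6.6 V / 2^7 = 51.562 mV.
Code 0b1101 = 13 decimal.
V_out = (−3.3) + 13 × 0.0515625 V = -2.62969 V.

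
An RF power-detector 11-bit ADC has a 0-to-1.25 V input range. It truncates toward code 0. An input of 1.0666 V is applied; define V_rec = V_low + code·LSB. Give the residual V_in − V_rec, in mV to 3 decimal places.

0.316 mV

LSB = 1.25/2^11 = 0.610 mV.
(1.0666 − 0)/0.000610352 = 1747.5174; ⌊·⌋ gives code 1747.
Reconstructed: 1.0662842 V.
V_in − V_rec = 0.00031582 V = 0.316 mV.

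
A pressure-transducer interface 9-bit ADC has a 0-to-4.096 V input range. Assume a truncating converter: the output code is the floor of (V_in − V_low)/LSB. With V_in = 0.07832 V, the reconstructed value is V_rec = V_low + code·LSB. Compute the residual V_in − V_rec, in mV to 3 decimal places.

LSB = 4.096/2^9 = 8.000 mV.
Scaled input = 9.7900 LSBs, so code = 9.
V_rec = 0 + 9·0.008 = 0.072 V.
V_in − V_rec = 0.00632 V = 6.320 mV.

6.320 mV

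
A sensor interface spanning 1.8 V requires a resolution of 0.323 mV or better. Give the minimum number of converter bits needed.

13 bits

Number of steps required ≥ 1.8 V / 0.323 mV = 5572.76.
Need 2^N ≥ 5572.76; 2^12 = 4096, 2^13 = 8192.
Minimum N = 13.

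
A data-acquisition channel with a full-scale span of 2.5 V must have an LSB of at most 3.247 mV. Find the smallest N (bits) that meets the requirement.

10 bits

Number of steps required ≥ 2.5 V / 3.247 mV = 769.94.
Need 2^N ≥ 769.94; 2^9 = 512, 2^10 = 1024.
Minimum N = 10.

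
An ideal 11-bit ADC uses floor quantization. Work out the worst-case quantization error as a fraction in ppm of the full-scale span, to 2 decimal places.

Truncating → worst-case error = 1 LSB = V_FS/2^11, so 1e+06/2048 = 488.281 ppm of full scale.

488.28 ppm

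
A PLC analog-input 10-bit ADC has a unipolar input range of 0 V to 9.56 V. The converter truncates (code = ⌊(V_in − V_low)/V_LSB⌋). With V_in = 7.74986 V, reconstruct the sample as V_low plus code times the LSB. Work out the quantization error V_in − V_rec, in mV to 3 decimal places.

LSB = 9.56/2^10 = 9.336 mV.
Scaled input = 830.1105 LSBs, so code = 830.
Reconstructed: 7.7488281 V.
Error = 7.74986 − 7.7488281 = 0.00103188 V = 1.032 mV.

1.032 mV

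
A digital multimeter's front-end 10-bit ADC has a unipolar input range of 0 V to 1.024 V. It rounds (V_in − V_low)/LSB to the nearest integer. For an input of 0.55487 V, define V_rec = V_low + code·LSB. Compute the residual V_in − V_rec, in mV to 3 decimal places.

LSB = 1.024/2^10 = 1.000 mV.
(0.55487 − 0)/0.001 = 554.8700; round gives code 555.
Code 555 maps back to 0 + 555×0.001 V = 0.555 V.
Error = 0.55487 − 0.555 = -0.00013 V = -0.130 mV.

-0.130 mV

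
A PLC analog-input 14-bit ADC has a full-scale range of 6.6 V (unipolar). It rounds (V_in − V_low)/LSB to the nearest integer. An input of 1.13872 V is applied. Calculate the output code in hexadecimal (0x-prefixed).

code 0xB0B (decimal 2827)

Full-scale span = 6.6 V; LSB = 6.6/2^14 = 402.83 µV.
(V_in − V_low)/LSB = (1.13872 − 0) / 0.000402832 = 2826.786.
Round → code 2827.
In hexadecimal (0x-prefixed): 0xB0B.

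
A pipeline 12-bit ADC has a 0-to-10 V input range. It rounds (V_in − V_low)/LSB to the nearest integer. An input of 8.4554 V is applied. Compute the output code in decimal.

Full-scale span = 10 V; LSB = 10/2^12 = 2.441 mV.
(8.4554 − 0) / 0.00244141 = 3463.332 LSBs.
So the output code is 3463.

code 3463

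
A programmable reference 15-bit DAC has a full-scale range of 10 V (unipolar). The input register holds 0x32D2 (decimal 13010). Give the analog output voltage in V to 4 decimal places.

LSB = 10 V / 2^15 = 305.18 µV.
Code 0x32D2 = 13010 decimal.
V_out = 0 + 13010 × 0.000305176 V = 3.97034 V.

3.9703 V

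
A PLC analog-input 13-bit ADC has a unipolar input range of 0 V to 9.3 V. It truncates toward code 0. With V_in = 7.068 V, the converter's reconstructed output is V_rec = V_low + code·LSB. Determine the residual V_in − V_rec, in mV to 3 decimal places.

1.044 mV

Step size: 9.3 V ÷ 2^13 = 1.135 mV.
Scaled input = 6225.9200 LSBs, so code = 6225.
Code 6225 maps back to 0 + 6225×0.00113525 V = 7.0669556 V.
Difference: 0.00104443 V → 1.044 mV.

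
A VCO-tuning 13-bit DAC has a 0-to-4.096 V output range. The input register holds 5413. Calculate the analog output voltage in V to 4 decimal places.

LSB = 4.096 V / 2^13 = 0.500 mV.
V_out = 0 + 5413 × 0.0005 V = 2.7065 V.

2.7065 V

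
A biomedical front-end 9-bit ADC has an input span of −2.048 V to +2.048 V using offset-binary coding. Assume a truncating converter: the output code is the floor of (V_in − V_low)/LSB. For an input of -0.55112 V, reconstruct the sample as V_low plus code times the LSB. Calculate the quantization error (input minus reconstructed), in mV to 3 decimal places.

0.880 mV

LSB = 4.096/2^9 = 8.000 mV.
(V_in − V_low)/LSB = (-0.55112 − (−2.048))/0.008 = 187.1100 → code 187 (floor).
Code 187 maps back to (−2.048) + 187×0.008 V = -0.552 V.
Error = -0.55112 − (−0.552) = 0.00088 V = 0.880 mV.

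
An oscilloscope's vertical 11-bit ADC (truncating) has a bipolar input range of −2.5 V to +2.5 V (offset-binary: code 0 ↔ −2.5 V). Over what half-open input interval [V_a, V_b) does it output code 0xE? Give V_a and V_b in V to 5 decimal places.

LSB = 5/2^11 = 2.441 mV.
Code 0xE = 14 decimal.
V_a = V_low + 14·LSB = -2.46582 V; V_b = V_low + 15·LSB = -2.46338 V.

[-2.46582 V, -2.46338 V)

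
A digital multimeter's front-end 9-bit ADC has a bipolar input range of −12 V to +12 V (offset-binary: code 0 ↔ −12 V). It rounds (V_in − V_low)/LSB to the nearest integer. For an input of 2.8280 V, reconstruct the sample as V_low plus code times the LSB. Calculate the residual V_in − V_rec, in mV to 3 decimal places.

15.500 mV

LSB = 24/2^9 = 46.875 mV.
(2.8280 − (−12))/0.046875 = 316.3307; round gives code 316.
Code 316 maps back to (−12) + 316×0.046875 V = 2.8125 V.
Difference: 0.0155 V → 15.500 mV.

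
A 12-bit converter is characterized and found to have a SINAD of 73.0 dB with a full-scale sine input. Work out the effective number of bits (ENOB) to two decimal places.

ENOB = (SINAD − 1.76) / 6.02 = (73.0 − 1.76)/6.02 = 11.834.

11.83 bits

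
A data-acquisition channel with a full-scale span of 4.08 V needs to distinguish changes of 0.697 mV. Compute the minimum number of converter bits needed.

13 bits

Number of steps required ≥ 4.08 V / 0.697 mV = 5853.66.
Need 2^N ≥ 5853.66; 2^12 = 4096, 2^13 = 8192.
Minimum N = 13.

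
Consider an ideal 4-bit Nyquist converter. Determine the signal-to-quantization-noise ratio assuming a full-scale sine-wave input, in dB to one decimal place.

25.8 dB

SNR ≈ 6.02·N + 1.76 dB = 6.02·4 + 1.76 = 25.84 dB.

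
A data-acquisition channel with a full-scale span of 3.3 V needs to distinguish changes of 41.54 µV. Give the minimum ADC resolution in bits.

Number of steps required ≥ 3.3 V / 41.54 µV = 79441.50.
Need 2^N ≥ 79441.50; 2^16 = 65536, 2^17 = 131072.
Minimum N = 17.

17 bits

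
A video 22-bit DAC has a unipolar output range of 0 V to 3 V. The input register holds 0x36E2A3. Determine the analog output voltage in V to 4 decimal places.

LSB = 3 V / 2^22 = 0.72 µV.
Code 0x36E2A3 = 3596963 decimal.
V_out = 0 + 3596963 × 7.15256e-07 V = 2.57275 V.

2.5727 V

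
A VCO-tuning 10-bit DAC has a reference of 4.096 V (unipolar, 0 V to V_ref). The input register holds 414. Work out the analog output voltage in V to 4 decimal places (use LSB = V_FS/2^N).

1.6560 V

LSB = 4.096 V / 2^10 = 4.000 mV.
V_out = 0 + 414 × 0.004 V = 1.656 V.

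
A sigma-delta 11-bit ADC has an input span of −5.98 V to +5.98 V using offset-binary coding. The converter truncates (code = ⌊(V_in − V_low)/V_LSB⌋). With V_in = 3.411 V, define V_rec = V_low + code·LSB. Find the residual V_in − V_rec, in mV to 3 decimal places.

0.531 mV

One LSB is 11.96 V / 2048 = 5.840 mV.
Scaled input = 1608.0910 LSBs, so code = 1608.
Reconstructed: 3.4104688 V.
V_in − V_rec = 0.00053125 V = 0.531 mV.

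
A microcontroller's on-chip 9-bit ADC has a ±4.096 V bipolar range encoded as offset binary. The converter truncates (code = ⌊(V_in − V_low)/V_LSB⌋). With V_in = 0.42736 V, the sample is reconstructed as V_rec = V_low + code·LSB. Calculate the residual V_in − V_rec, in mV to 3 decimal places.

LSB = 8.192/2^9 = 16.000 mV.
(0.42736 − (−4.096))/0.016 = 282.7100; ⌊·⌋ gives code 282.
V_rec = (−4.096) + 282·0.016 = 0.416 V.
V_in − V_rec = 0.01136 V = 11.360 mV.

11.360 mV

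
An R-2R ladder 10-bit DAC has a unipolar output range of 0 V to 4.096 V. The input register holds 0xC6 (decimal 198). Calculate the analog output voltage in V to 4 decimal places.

LSB = 4.096 V / 2^10 = 4.000 mV.
Code 0xC6 = 198 decimal.
V_out = 0 + 198 × 0.004 V = 0.792 V.

0.7920 V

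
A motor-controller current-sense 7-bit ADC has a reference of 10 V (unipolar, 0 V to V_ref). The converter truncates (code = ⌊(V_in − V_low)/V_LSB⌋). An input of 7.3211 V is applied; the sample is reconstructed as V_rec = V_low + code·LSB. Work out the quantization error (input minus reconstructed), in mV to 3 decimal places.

55.475 mV

Step size: 10 V ÷ 2^7 = 78.125 mV.
(V_in − V_low)/LSB = (7.3211 − 0)/0.078125 = 93.7101 → code 93 (floor).
V_rec = 0 + 93·0.078125 = 7.265625 V.
V_in − V_rec = 0.055475 V = 55.475 mV.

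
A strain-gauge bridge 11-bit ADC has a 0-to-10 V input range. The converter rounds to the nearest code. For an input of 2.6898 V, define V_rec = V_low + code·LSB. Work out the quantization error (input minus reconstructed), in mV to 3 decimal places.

One LSB is 10 V / 2048 = 4.883 mV.
Scaled input = 550.8710 LSBs, so code = 551.
Reconstructed: 2.6904297 V.
Difference: -0.000629688 V → -0.630 mV.

-0.630 mV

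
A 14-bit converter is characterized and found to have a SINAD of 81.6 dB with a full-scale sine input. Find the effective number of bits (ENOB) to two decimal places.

13.26 bits

ENOB = (SINAD − 1.76) / 6.02 = (81.6 − 1.76)/6.02 = 13.262.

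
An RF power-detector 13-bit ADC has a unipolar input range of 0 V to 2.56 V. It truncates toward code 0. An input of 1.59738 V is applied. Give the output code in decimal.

LSB = 2.56 V / 8192 = 312.50 µV.
Input sits at 5111.616 steps above V_low.
So the output code is 5111.

code 5111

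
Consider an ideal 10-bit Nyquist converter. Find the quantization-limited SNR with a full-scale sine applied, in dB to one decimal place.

62.0 dB

SNR ≈ 6.02·N + 1.76 dB = 6.02·10 + 1.76 = 61.96 dB.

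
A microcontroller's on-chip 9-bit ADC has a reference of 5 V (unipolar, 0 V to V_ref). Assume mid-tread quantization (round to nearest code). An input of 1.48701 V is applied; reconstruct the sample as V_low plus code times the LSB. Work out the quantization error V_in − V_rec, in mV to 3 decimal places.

2.635 mV

LSB = 5/2^9 = 9.766 mV.
(1.48701 − 0)/0.00976562 = 152.2698; round gives code 152.
Code 152 maps back to 0 + 152×0.00976562 V = 1.484375 V.
Difference: 0.002635 V → 2.635 mV.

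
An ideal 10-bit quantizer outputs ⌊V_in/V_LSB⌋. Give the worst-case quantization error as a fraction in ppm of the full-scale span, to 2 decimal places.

976.56 ppm

Truncating → worst-case error = 1 LSB = V_FS/2^10, so 1e+06/1024 = 976.562 ppm of full scale.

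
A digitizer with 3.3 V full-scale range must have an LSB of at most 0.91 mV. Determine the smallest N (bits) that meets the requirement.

Number of steps required ≥ 3.3 V / 0.91 mV = 3626.37.
Need 2^N ≥ 3626.37; 2^11 = 2048, 2^12 = 4096.
Minimum N = 12.

12 bits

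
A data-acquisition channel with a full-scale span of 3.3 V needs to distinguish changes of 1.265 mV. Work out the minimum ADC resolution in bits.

12 bits

Number of steps required ≥ 3.3 V / 1.265 mV = 2608.70.
Need 2^N ≥ 2608.70; 2^11 = 2048, 2^12 = 4096.
Minimum N = 12.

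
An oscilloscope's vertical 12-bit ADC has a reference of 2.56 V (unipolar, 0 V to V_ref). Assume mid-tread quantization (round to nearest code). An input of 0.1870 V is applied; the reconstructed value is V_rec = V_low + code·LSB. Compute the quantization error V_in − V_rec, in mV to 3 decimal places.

0.125 mV

One LSB is 2.56 V / 4096 = 0.625 mV.
Scaled input = 299.2000 LSBs, so code = 299.
Code 299 maps back to 0 + 299×0.000625 V = 0.186875 V.
Error = 0.1870 − 0.186875 = 0.000125 V = 0.125 mV.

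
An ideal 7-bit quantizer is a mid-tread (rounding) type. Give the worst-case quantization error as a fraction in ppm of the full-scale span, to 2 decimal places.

3906.25 ppm

Rounding → worst-case error = ½ LSB = V_FS/2^8, so 1e+06/256 = 3906.25 ppm of full scale.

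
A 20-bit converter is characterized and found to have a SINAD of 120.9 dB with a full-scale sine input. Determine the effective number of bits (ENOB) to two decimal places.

ENOB = (SINAD − 1.76) / 6.02 = (120.9 − 1.76)/6.02 = 19.791.

19.79 bits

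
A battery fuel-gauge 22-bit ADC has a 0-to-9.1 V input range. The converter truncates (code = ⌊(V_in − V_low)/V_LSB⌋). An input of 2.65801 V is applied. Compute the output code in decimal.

LSB = 9.1 V / 4194304 = 2.17 µV.
(2.65801 − 0) / 2.16961e-06 = 1225110.107 LSBs.
⌊·⌋(1225110.107) = 1225110.

code 1225110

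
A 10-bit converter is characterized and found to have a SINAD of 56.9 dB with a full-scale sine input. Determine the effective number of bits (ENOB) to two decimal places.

9.16 bits

ENOB = (SINAD − 1.76) / 6.02 = (56.9 − 1.76)/6.02 = 9.159.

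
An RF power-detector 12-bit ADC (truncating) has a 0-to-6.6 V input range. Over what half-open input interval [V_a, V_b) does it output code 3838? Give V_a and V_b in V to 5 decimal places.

LSB = 6.6/2^12 = 1.611 mV.
V_a = V_low + 3838·LSB = 6.18428 V; V_b = V_low + 3839·LSB = 6.18589 V.

[6.18428 V, 6.18589 V)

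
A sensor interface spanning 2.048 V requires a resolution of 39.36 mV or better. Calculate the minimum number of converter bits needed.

6 bits

Number of steps required ≥ 2.048 V / 39.36 mV = 52.03.
Need 2^N ≥ 52.03; 2^5 = 32, 2^6 = 64.
Minimum N = 6.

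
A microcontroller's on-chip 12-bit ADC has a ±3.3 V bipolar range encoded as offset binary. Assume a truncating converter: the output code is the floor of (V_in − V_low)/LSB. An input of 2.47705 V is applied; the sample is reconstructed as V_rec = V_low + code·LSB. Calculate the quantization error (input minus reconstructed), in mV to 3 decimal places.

0.439 mV

Step size: 6.6 V ÷ 2^12 = 1.611 mV.
Scaled input = 3585.2722 LSBs, so code = 3585.
V_rec = (−3.3) + 3585·0.00161133 = 2.4766113 V.
V_in − V_rec = 0.000438672 V = 0.439 mV.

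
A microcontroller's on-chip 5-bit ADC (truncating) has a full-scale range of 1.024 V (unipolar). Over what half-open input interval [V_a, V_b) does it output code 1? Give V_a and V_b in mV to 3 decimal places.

[32.000 mV, 64.000 mV)

LSB = 1.024/2^5 = 32.000 mV.
V_a = V_low + 1·LSB = 0.032 V; V_b = V_low + 2·LSB = 0.064 V.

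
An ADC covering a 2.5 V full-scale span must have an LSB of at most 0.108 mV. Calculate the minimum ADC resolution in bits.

Number of steps required ≥ 2.5 V / 0.108 mV = 23148.15.
Need 2^N ≥ 23148.15; 2^14 = 16384, 2^15 = 32768.
Minimum N = 15.

15 bits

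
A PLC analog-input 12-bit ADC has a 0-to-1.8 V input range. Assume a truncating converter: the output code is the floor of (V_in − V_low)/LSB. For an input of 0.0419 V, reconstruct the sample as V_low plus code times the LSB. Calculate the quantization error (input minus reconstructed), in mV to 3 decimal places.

0.152 mV

Step size: 1.8 V ÷ 2^12 = 439.45 µV.
(V_in − V_low)/LSB = (0.0419 − 0)/0.000439453 = 95.3458 → code 95 (floor).
Code 95 maps back to 0 + 95×0.000439453 V = 0.041748047 V.
Error = 0.0419 − 0.041748047 = 0.000151953 V = 0.152 mV.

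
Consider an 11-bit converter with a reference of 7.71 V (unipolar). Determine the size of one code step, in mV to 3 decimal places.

3.765 mV

Full-scale span = 7.71 V.
LSB = 7.71 / 2^11 = 7.71 / 2048 = 0.00376465 V = 3.765 mV.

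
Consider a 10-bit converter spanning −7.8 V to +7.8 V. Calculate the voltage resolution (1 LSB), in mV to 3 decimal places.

Full-scale span = 15.6 V.
LSB = 15.6 / 2^10 = 15.6 / 1024 = 0.0152344 V = 15.234 mV.

15.234 mV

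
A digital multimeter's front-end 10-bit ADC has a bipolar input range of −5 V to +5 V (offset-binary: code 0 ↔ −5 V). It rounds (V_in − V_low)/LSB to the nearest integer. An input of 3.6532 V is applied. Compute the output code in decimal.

code 886

LSB = 10 V / 1024 = 9.766 mV.
(3.6532 − (−5)) / 0.00976562 = 886.088 LSBs.
round(886.088) = 886.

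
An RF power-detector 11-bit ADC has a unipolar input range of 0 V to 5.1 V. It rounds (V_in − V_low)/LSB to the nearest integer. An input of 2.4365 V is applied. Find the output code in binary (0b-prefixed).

code 0b1111010010 (decimal 978)

With 2048 levels over 5.1 V, one step is 2.490 mV.
(V_in − V_low)/LSB = (2.4365 − 0) / 0.00249023 = 978.422.
round(978.422) = 978.
In binary (0b-prefixed): 0b1111010010.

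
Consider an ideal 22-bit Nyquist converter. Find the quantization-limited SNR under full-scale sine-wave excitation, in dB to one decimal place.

134.2 dB

SNR ≈ 6.02·N + 1.76 dB = 6.02·22 + 1.76 = 134.20 dB.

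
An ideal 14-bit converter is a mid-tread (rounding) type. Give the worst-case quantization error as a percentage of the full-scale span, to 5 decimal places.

0.00305 %

Rounding → worst-case error = ½ LSB = V_FS/2^15, so 100/32768 = 0.00305176 % of full scale.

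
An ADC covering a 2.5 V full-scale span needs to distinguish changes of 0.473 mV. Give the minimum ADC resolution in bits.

13 bits

Number of steps required ≥ 2.5 V / 0.473 mV = 5285.41.
Need 2^N ≥ 5285.41; 2^12 = 4096, 2^13 = 8192.
Minimum N = 13.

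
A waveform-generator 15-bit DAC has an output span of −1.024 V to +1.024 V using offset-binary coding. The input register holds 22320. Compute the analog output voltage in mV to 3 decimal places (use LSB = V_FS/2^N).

371.000 mV

LSB = 2.048 V / 2^15 = 62.50 µV.
V_out = (−1.024) + 22320 × 6.25e-05 V = 0.371 V.
= 371.000 mV.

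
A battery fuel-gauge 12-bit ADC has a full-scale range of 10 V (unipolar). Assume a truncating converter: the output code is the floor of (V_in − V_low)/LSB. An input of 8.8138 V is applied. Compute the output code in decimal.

code 3610

LSB = 10 V / 4096 = 2.441 mV.
(8.8138 − 0) / 0.00244141 = 3610.132 LSBs.
Floor → code 3610.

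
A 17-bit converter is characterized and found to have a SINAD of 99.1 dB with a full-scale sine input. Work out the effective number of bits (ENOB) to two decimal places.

16.17 bits

ENOB = (SINAD − 1.76) / 6.02 = (99.1 − 1.76)/6.02 = 16.169.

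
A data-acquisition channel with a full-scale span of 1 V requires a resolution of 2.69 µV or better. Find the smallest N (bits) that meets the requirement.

Number of steps required ≥ 1 V / 2.69 µV = 371747.21.
Need 2^N ≥ 371747.21; 2^18 = 262144, 2^19 = 524288.
Minimum N = 19.

19 bits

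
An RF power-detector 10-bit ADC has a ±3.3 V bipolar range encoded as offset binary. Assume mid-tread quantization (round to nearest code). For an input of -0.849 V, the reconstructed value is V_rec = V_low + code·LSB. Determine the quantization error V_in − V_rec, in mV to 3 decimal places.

One LSB is 6.6 V / 1024 = 6.445 mV.
(V_in − V_low)/LSB = (-0.849 − (−3.3))/0.00644531 = 380.2764 → code 380 (round).
Code 380 maps back to (−3.3) + 380×0.00644531 V = -0.85078125 V.
V_in − V_rec = 0.00178125 V = 1.781 mV.

1.781 mV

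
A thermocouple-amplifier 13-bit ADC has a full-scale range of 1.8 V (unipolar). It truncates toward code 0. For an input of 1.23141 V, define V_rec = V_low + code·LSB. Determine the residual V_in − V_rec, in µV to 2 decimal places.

LSB = 1.8/2^13 = 219.73 µV.
(1.23141 − 0)/0.000219727 = 5604.2837; ⌊·⌋ gives code 5604.
V_rec = 0 + 5604·0.000219727 = 1.2313477 V.
Error = 1.23141 − 1.2313477 = 6.23437e-05 V = 62.34 µV.

62.34 µV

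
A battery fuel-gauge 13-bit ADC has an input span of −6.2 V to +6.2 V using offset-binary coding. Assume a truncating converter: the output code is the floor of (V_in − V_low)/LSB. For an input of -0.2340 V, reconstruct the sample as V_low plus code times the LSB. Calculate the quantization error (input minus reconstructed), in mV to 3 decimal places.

One LSB is 12.4 V / 8192 = 1.514 mV.
(V_in − V_low)/LSB = (-0.2340 − (−6.2))/0.00151367 = 3941.4090 → code 3941 (floor).
Reconstructed: -0.23461914 V.
V_in − V_rec = 0.000619141 V = 0.619 mV.

0.619 mV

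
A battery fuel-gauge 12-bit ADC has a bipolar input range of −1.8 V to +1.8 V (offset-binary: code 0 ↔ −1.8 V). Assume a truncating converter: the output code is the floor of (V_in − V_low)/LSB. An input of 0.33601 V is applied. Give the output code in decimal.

code 2430

Full-scale span = 3.6 V; LSB = 3.6/2^12 = 0.879 mV.
(V_in − V_low)/LSB = (0.33601 − (−1.8)) / 0.000878906 = 2430.305.
⌊·⌋(2430.305) = 2430.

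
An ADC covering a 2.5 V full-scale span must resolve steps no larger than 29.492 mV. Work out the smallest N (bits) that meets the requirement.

Number of steps required ≥ 2.5 V / 29.492 mV = 84.77.
Need 2^N ≥ 84.77; 2^6 = 64, 2^7 = 128.
Minimum N = 7.

7 bits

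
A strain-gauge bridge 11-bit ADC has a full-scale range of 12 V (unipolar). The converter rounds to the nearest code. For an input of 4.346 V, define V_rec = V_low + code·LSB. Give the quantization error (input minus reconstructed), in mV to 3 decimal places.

LSB = 12/2^11 = 5.859 mV.
Scaled input = 741.7173 LSBs, so code = 742.
V_rec = 0 + 742·0.00585938 = 4.3476562 V.
Difference: -0.00165625 V → -1.656 mV.

-1.656 mV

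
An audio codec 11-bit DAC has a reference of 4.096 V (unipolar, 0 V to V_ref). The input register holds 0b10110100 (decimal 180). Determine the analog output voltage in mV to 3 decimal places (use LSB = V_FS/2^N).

360.000 mV

LSB = 4.096 V / 2^11 = 2.000 mV.
Code 0b10110100 = 180 decimal.
V_out = 0 + 180 × 0.002 V = 0.36 V.
= 360.000 mV.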